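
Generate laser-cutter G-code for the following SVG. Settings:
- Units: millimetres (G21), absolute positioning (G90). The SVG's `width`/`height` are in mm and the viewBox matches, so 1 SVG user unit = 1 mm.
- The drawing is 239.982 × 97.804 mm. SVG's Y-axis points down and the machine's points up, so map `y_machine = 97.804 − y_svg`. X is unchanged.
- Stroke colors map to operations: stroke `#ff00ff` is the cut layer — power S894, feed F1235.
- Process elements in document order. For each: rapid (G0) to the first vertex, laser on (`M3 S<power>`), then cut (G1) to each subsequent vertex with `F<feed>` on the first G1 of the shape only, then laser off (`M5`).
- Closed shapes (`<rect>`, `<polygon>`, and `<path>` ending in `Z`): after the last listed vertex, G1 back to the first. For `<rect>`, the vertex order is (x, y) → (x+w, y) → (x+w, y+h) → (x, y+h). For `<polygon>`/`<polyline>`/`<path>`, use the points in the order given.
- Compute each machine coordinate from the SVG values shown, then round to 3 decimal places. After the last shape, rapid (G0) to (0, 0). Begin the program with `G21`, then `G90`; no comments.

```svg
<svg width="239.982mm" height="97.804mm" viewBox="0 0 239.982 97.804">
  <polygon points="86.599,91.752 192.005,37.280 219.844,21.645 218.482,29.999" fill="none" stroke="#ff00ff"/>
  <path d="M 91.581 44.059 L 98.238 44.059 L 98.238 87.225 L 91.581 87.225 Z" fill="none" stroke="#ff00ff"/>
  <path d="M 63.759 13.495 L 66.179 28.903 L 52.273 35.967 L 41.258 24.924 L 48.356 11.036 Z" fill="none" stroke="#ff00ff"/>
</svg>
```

G21
G90
G0 X86.599 Y6.052
M3 S894
G1 X192.005 Y60.524 F1235
G1 X219.844 Y76.159
G1 X218.482 Y67.805
G1 X86.599 Y6.052
M5
G0 X91.581 Y53.745
M3 S894
G1 X98.238 Y53.745 F1235
G1 X98.238 Y10.579
G1 X91.581 Y10.579
G1 X91.581 Y53.745
M5
G0 X63.759 Y84.309
M3 S894
G1 X66.179 Y68.901 F1235
G1 X52.273 Y61.837
G1 X41.258 Y72.880
G1 X48.356 Y86.768
G1 X63.759 Y84.309
M5
G0 X0.000 Y0.000

viewBox `0 0 239.982 97.804` with mm width/height → 1 unit = 1 mm. Flip: y_m = 97.804 − y_svg.

**Shape 1** — `<polygon>` closed polygon, stroke `#ff00ff` → cut (S894, F1235). Machine vertices: (86.599,6.052) → (192.005,60.524) → (219.844,76.159) → (218.482,67.805) → (86.599,6.052). Closed: final G1 returns to the first vertex.

**Shape 2** — `<path>` rectangle, stroke `#ff00ff` → cut (S894, F1235). Machine vertices: (91.581,53.745) → (98.238,53.745) → (98.238,10.579) → (91.581,10.579) → (91.581,53.745). Closed: final G1 returns to the first vertex.

**Shape 3** — `<path>` regular polygon, stroke `#ff00ff` → cut (S894, F1235). Machine vertices: (63.759,84.309) → (66.179,68.901) → (52.273,61.837) → (41.258,72.880) → (48.356,86.768) → (63.759,84.309). Closed: final G1 returns to the first vertex.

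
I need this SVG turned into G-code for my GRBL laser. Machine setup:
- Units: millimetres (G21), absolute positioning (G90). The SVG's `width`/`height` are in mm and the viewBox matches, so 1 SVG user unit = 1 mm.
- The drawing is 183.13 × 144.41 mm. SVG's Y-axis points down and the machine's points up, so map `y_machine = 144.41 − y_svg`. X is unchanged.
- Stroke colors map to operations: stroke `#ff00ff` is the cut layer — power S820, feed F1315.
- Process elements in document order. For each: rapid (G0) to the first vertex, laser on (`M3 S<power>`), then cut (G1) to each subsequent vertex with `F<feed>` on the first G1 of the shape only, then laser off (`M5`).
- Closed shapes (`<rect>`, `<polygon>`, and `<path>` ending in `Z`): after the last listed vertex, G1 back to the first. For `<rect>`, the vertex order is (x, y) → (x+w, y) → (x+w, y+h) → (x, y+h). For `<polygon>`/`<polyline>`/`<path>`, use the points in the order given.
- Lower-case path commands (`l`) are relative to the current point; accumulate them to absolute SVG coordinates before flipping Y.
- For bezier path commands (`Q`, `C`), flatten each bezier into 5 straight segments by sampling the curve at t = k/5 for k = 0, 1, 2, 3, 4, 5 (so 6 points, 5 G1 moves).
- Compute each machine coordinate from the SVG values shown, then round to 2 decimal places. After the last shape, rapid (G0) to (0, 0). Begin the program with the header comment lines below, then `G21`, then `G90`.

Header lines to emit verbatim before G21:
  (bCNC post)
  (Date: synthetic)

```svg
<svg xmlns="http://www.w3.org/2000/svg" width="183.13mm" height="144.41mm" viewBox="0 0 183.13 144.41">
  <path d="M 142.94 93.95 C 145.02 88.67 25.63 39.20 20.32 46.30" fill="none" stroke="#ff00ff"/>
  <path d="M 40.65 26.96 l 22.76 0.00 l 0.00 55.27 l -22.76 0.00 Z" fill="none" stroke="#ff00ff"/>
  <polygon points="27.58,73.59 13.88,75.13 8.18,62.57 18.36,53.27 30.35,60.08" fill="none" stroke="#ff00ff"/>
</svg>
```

(bCNC post)
(Date: synthetic)
G21
G90
G0 X142.94 Y50.46
M3 S820
G1 X131.50 Y58.12 F1315
G1 X102.21 Y71.56
G1 X66.38 Y85.93
G1 X35.31 Y96.39
G1 X20.32 Y98.11
M5
G0 X40.65 Y117.45
M3 S820
G1 X63.41 Y117.45 F1315
G1 X63.41 Y62.18
G1 X40.65 Y62.18
G1 X40.65 Y117.45
M5
G0 X27.58 Y70.82
M3 S820
G1 X13.88 Y69.28 F1315
G1 X8.18 Y81.84
G1 X18.36 Y91.14
G1 X30.35 Y84.33
G1 X27.58 Y70.82
M5
G0 X0.00 Y0.00

Since the viewBox matches the mm dimensions, user units are millimetres directly. The only transform is the Y-flip y_m = 144.41 − y_svg.

Shape 1 is a cubic bezier drawn with `<path>`. Its stroke #ff00ff means cut at S820, F1315. After flipping Y the toolpath is (142.94,50.46) → (131.50,58.12) → (102.21,71.56) → (66.38,85.93) → (35.31,96.39) → (20.32,98.11).

Shape 2 is a rectangle drawn with `<path>`. Its stroke #ff00ff means cut at S820, F1315. After flipping Y the toolpath is (40.65,117.45) → (63.41,117.45) → (63.41,62.18) → (40.65,62.18) → (40.65,117.45), returning to the start.

Shape 3 is a regular polygon drawn with `<polygon>`. Its stroke #ff00ff means cut at S820, F1315. After flipping Y the toolpath is (27.58,70.82) → (13.88,69.28) → (8.18,81.84) → (18.36,91.14) → (30.35,84.33) → (27.58,70.82), returning to the start.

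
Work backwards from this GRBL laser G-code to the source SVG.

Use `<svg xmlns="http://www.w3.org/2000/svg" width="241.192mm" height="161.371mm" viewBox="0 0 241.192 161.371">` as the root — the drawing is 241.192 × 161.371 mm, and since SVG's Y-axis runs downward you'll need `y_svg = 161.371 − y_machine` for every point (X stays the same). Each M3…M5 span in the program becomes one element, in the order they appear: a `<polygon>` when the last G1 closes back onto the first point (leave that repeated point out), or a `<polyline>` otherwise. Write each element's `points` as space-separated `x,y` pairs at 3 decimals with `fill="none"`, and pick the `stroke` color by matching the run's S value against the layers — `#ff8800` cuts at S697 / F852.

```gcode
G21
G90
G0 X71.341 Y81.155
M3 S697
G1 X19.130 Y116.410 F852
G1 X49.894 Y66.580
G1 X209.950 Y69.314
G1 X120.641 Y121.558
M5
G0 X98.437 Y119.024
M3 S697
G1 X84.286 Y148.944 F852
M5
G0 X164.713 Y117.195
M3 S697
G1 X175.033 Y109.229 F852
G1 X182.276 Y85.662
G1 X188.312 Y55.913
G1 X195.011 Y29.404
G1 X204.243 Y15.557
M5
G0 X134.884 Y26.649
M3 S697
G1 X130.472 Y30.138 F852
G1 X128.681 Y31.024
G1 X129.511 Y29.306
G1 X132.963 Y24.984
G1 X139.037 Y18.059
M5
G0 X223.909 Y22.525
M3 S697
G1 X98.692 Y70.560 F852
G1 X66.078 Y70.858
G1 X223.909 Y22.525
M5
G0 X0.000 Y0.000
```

<svg xmlns="http://www.w3.org/2000/svg" width="241.192mm" height="161.371mm" viewBox="0 0 241.192 161.371">
  <polyline points="71.341,80.216 19.130,44.961 49.894,94.791 209.950,92.057 120.641,39.813" fill="none" stroke="#ff8800"/>
  <polyline points="98.437,42.347 84.286,12.427" fill="none" stroke="#ff8800"/>
  <polyline points="164.713,44.176 175.033,52.142 182.276,75.709 188.312,105.458 195.011,131.967 204.243,145.814" fill="none" stroke="#ff8800"/>
  <polyline points="134.884,134.722 130.472,131.233 128.681,130.347 129.511,132.065 132.963,136.387 139.037,143.312" fill="none" stroke="#ff8800"/>
  <polygon points="223.909,138.846 98.692,90.811 66.078,90.513" fill="none" stroke="#ff8800"/>
</svg>

Each laser-on run becomes one SVG element. Flip Y back into SVG space with y_svg = 161.371 − y_machine. Every run uses S697, so all elements get stroke `#ff8800` (cut).

Run 1: The run is open, so emit a `<polyline>` with points (Y-flipped): 71.341,80.216 19.130,44.961 49.894,94.791 209.950,92.057 120.641,39.813.

Run 2: The run is open, so emit a `<polyline>` with points (Y-flipped): 98.437,42.347 84.286,12.427.

Run 3: The run is open, so emit a `<polyline>` with points (Y-flipped): 164.713,44.176 175.033,52.142 182.276,75.709 188.312,105.458 195.011,131.967 204.243,145.814.

Run 4: The run is open, so emit a `<polyline>` with points (Y-flipped): 134.884,134.722 130.472,131.233 128.681,130.347 129.511,132.065 132.963,136.387 139.037,143.312.

Run 5: The run returns to its start, so emit a `<polygon>` with points (Y-flipped): 223.909,138.846 98.692,90.811 66.078,90.513.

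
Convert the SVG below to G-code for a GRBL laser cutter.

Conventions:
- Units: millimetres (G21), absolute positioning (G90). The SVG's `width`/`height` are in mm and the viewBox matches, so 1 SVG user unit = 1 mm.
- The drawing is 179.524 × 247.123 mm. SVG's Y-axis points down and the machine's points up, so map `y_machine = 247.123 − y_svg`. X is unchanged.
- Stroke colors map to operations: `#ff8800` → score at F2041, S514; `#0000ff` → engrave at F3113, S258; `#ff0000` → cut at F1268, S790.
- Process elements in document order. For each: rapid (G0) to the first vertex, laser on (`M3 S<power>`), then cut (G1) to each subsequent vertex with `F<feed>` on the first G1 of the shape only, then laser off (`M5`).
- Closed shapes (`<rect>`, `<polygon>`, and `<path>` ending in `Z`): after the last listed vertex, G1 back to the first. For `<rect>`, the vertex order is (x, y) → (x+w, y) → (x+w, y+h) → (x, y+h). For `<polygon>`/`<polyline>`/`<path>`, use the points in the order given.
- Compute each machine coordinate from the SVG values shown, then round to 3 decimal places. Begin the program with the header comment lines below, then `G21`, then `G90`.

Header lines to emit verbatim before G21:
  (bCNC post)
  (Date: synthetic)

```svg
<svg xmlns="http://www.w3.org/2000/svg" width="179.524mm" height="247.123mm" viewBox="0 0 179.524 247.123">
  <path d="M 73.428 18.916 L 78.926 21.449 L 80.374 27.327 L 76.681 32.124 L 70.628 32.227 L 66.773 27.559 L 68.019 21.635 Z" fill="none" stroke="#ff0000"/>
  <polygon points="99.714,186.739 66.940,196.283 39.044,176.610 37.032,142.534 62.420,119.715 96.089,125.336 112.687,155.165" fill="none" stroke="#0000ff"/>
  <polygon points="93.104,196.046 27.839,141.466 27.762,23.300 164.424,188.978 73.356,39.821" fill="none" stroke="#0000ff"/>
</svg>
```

Since the viewBox matches the mm dimensions, user units are millimetres directly. The only transform is the Y-flip y_m = 247.123 − y_svg.

Shape 1 is a regular polygon drawn with `<path>`. Its stroke #ff0000 means cut at S790, F1268. After flipping Y the toolpath is (73.428,228.207) → (78.926,225.674) → (80.374,219.796) → (76.681,214.999) → (70.628,214.896) → (66.773,219.564) → (68.019,225.488) → (73.428,228.207), returning to the start.

Shape 2 is a regular polygon drawn with `<polygon>`. Its stroke #0000ff means engrave at S258, F3113. After flipping Y the toolpath is (99.714,60.384) → (66.940,50.840) → (39.044,70.513) → (37.032,104.589) → (62.420,127.408) → (96.089,121.787) → (112.687,91.958) → (99.714,60.384), returning to the start.

Shape 3 is a closed polygon drawn with `<polygon>`. Its stroke #0000ff means engrave at S258, F3113. After flipping Y the toolpath is (93.104,51.077) → (27.839,105.657) → (27.762,223.823) → (164.424,58.145) → (73.356,207.302) → (93.104,51.077), returning to the start.

(bCNC post)
(Date: synthetic)
G21
G90
G0 X73.428 Y228.207
M3 S790
G1 X78.926 Y225.674 F1268
G1 X80.374 Y219.796
G1 X76.681 Y214.999
G1 X70.628 Y214.896
G1 X66.773 Y219.564
G1 X68.019 Y225.488
G1 X73.428 Y228.207
M5
G0 X99.714 Y60.384
M3 S258
G1 X66.940 Y50.840 F3113
G1 X39.044 Y70.513
G1 X37.032 Y104.589
G1 X62.420 Y127.408
G1 X96.089 Y121.787
G1 X112.687 Y91.958
G1 X99.714 Y60.384
M5
G0 X93.104 Y51.077
M3 S258
G1 X27.839 Y105.657 F3113
G1 X27.762 Y223.823
G1 X164.424 Y58.145
G1 X73.356 Y207.302
G1 X93.104 Y51.077
M5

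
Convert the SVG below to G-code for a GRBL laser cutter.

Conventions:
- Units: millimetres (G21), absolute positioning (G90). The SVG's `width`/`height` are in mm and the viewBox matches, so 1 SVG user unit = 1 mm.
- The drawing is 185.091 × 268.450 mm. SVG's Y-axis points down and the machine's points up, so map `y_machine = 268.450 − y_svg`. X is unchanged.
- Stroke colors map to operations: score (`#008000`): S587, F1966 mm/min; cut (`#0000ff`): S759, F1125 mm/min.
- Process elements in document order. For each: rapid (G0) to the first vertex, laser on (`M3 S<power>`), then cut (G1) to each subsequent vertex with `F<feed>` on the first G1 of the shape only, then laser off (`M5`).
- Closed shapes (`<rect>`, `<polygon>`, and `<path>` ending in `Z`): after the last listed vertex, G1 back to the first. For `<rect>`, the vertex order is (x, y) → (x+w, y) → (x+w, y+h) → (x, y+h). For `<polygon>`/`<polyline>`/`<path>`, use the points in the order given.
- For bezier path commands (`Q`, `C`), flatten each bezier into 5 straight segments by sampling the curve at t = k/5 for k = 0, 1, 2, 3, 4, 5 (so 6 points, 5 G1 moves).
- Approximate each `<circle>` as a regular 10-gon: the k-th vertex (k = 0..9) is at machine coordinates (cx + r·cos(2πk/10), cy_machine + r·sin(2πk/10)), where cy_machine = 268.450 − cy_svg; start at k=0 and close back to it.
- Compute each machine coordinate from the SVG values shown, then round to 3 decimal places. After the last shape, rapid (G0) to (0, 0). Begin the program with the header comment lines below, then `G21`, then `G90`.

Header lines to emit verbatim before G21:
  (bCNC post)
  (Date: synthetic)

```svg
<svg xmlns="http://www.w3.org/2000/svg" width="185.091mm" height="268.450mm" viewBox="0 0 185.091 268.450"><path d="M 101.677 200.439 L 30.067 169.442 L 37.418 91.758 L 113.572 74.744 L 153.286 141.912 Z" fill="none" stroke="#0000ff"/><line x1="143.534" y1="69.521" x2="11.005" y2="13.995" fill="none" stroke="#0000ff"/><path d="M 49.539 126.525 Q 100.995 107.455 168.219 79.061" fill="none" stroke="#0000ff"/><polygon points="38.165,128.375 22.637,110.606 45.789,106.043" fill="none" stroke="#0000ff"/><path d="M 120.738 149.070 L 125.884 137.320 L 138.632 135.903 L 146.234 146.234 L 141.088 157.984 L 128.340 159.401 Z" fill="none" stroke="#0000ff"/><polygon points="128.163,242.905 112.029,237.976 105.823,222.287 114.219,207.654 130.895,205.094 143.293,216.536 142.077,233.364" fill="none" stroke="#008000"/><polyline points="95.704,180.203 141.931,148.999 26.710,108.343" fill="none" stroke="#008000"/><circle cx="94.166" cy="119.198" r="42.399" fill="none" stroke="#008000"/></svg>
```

Since the viewBox matches the mm dimensions, user units are millimetres directly. The only transform is the Y-flip y_m = 268.450 − y_svg.

Shape 1 is a regular polygon drawn with `<path>`. Its stroke #0000ff means cut at S759, F1125. After flipping Y the toolpath is (101.677,68.011) → (30.067,99.008) → (37.418,176.692) → (113.572,193.706) → (153.286,126.538) → (101.677,68.011), returning to the start.

Shape 2 is a line segment drawn with `<line>`. Its stroke #0000ff means cut at S759, F1125. After flipping Y the toolpath is (143.534,198.929) → (11.005,254.455).

Shape 3 is a quadratic bezier drawn with `<path>`. Its stroke #0000ff means cut at S759, F1125. After flipping Y the toolpath is (49.539,141.925) → (70.752,149.926) → (93.227,158.673) → (116.963,168.166) → (141.960,178.404) → (168.219,189.389).

Shape 4 is a regular polygon drawn with `<polygon>`. Its stroke #0000ff means cut at S759, F1125. After flipping Y the toolpath is (38.165,140.075) → (22.637,157.844) → (45.789,162.407) → (38.165,140.075), returning to the start.

Shape 5 is a regular polygon drawn with `<path>`. Its stroke #0000ff means cut at S759, F1125. After flipping Y the toolpath is (120.738,119.380) → (125.884,131.130) → (138.632,132.547) → (146.234,122.216) → (141.088,110.466) → (128.340,109.049) → (120.738,119.380), returning to the start.

Shape 6 is a regular polygon drawn with `<polygon>`. Its stroke #008000 means score at S587, F1966. After flipping Y the toolpath is (128.163,25.545) → (112.029,30.474) → (105.823,46.163) → (114.219,60.796) → (130.895,63.356) → (143.293,51.914) → (142.077,35.086) → (128.163,25.545), returning to the start.

Shape 7 is a open polyline drawn with `<polyline>`. Its stroke #008000 means score at S587, F1966. After flipping Y the toolpath is (95.704,88.247) → (141.931,119.451) → (26.710,160.107).

Shape 8 is a circle drawn with `<circle>`. Its stroke #008000 means score at S587, F1966. After flipping Y the toolpath is (136.565,149.252) → (128.468,174.174) → (107.268,189.576) → (81.064,189.576) → (59.864,174.174) → (51.767,149.252) → (59.864,124.330) → (81.064,108.928) → (107.268,108.928) → (128.468,124.330) → (136.565,149.252), returning to the start.

(bCNC post)
(Date: synthetic)
G21
G90
G0 X101.677 Y68.011
M3 S759
G1 X30.067 Y99.008 F1125
G1 X37.418 Y176.692
G1 X113.572 Y193.706
G1 X153.286 Y126.538
G1 X101.677 Y68.011
M5
G0 X143.534 Y198.929
M3 S759
G1 X11.005 Y254.455 F1125
M5
G0 X49.539 Y141.925
M3 S759
G1 X70.752 Y149.926 F1125
G1 X93.227 Y158.673
G1 X116.963 Y168.166
G1 X141.960 Y178.404
G1 X168.219 Y189.389
M5
G0 X38.165 Y140.075
M3 S759
G1 X22.637 Y157.844 F1125
G1 X45.789 Y162.407
G1 X38.165 Y140.075
M5
G0 X120.738 Y119.380
M3 S759
G1 X125.884 Y131.130 F1125
G1 X138.632 Y132.547
G1 X146.234 Y122.216
G1 X141.088 Y110.466
G1 X128.340 Y109.049
G1 X120.738 Y119.380
M5
G0 X128.163 Y25.545
M3 S587
G1 X112.029 Y30.474 F1966
G1 X105.823 Y46.163
G1 X114.219 Y60.796
G1 X130.895 Y63.356
G1 X143.293 Y51.914
G1 X142.077 Y35.086
G1 X128.163 Y25.545
M5
G0 X95.704 Y88.247
M3 S587
G1 X141.931 Y119.451 F1966
G1 X26.710 Y160.107
M5
G0 X136.565 Y149.252
M3 S587
G1 X128.468 Y174.174 F1966
G1 X107.268 Y189.576
G1 X81.064 Y189.576
G1 X59.864 Y174.174
G1 X51.767 Y149.252
G1 X59.864 Y124.330
G1 X81.064 Y108.928
G1 X107.268 Y108.928
G1 X128.468 Y124.330
G1 X136.565 Y149.252
M5
G0 X0.000 Y0.000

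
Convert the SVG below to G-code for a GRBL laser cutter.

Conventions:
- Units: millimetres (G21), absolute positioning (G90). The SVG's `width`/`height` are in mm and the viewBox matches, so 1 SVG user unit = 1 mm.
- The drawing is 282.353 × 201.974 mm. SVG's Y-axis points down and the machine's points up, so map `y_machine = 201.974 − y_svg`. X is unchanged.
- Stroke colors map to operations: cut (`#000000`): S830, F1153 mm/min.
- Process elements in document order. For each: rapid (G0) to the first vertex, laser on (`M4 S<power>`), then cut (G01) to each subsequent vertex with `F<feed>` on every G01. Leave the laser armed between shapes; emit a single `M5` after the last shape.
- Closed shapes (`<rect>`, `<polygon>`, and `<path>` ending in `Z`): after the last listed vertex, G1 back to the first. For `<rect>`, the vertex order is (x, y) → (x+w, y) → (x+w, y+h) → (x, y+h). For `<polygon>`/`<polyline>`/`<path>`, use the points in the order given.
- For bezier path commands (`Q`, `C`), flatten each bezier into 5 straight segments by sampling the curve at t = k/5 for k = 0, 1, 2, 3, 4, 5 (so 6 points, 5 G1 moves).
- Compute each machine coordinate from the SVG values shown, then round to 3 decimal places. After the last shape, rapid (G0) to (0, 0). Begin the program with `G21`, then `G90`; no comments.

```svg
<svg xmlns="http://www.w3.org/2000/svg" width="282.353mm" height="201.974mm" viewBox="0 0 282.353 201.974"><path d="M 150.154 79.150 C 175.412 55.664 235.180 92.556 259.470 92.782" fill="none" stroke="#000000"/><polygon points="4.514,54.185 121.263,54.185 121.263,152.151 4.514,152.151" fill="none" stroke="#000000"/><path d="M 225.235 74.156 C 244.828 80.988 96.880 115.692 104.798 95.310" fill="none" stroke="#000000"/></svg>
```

viewBox `0 0 282.353 201.974` with mm width/height → 1 unit = 1 mm. Flip: y_m = 201.974 − y_svg.

**Shape 1** — `<path>` cubic bezier, stroke `#000000` → cut (S830, F1153). Control points (SVG): P0=(150.154,79.150), P1=(175.412,55.664), P2=(235.180,92.556), P3=(259.470,92.782); sampled at t=k/5. Machine vertices: (150.154,122.824) → (168.890,130.447) → (192.549,128.237) → (217.772,120.852) → (241.199,112.951) → (259.470,109.192). Open path.

**Shape 2** — `<polygon>` rectangle, stroke `#000000` → cut (S830, F1153). Machine vertices: (4.514,147.789) → (121.263,147.789) → (121.263,49.823) → (4.514,49.823) → (4.514,147.789). Closed: final G1 returns to the first vertex.

**Shape 3** — `<path>` cubic bezier, stroke `#000000` → cut (S830, F1153). Control points (SVG): P0=(225.235,74.156), P1=(244.828,80.988), P2=(96.880,115.692), P3=(104.798,95.310); sampled at t=k/5. Machine vertices: (225.235,127.818) → (219.473,121.038) → (189.025,111.550) → (149.414,103.338) → (116.164,100.381) → (104.798,106.664). Open path.

G21
G90
G0 X150.154 Y122.824
M4 S830
G01 X168.890 Y130.447 F1153
G01 X192.549 Y128.237 F1153
G01 X217.772 Y120.852 F1153
G01 X241.199 Y112.951 F1153
G01 X259.470 Y109.192 F1153
G0 X4.514 Y147.789
M4 S830
G01 X121.263 Y147.789 F1153
G01 X121.263 Y49.823 F1153
G01 X4.514 Y49.823 F1153
G01 X4.514 Y147.789 F1153
G0 X225.235 Y127.818
M4 S830
G01 X219.473 Y121.038 F1153
G01 X189.025 Y111.550 F1153
G01 X149.414 Y103.338 F1153
G01 X116.164 Y100.381 F1153
G01 X104.798 Y106.664 F1153
M5
G0 X0.000 Y0.000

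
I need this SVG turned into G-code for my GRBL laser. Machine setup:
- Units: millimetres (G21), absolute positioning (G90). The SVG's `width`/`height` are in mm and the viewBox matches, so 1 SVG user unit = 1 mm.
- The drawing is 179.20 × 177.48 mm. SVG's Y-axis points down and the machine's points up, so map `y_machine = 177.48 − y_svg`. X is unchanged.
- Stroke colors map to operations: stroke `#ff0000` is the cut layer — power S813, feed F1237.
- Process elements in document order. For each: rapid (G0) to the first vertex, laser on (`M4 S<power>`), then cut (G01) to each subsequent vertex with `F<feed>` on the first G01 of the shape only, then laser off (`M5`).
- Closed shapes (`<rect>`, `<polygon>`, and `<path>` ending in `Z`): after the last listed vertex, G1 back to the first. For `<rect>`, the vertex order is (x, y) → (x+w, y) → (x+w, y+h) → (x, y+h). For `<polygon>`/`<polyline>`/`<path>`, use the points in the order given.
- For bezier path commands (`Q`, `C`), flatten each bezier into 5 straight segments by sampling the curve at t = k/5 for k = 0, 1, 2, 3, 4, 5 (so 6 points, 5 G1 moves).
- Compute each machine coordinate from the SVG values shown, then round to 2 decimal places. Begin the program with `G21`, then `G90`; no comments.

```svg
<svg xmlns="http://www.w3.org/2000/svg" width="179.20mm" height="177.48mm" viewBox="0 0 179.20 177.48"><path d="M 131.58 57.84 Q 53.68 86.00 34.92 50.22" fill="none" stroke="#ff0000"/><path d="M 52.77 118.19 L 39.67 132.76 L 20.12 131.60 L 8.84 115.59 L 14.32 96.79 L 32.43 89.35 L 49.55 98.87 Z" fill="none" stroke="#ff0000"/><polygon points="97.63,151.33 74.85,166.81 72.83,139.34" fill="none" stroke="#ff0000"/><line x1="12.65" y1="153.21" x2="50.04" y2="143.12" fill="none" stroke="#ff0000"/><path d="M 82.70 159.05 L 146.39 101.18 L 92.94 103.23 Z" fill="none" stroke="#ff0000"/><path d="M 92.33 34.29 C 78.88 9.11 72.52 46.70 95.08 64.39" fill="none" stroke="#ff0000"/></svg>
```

G21
G90
G0 X131.58 Y119.64
M4 S813
G01 X102.79 Y110.93 F1237
G01 X78.72 Y107.34
G01 X59.39 Y108.87
G01 X44.79 Y115.51
G01 X34.92 Y127.26
M5
G0 X52.77 Y59.29
M4 S813
G01 X39.67 Y44.72 F1237
G01 X20.12 Y45.88
G01 X8.84 Y61.89
G01 X14.32 Y80.69
G01 X32.43 Y88.13
G01 X49.55 Y78.61
G01 X52.77 Y59.29
M5
G0 X97.63 Y26.15
M4 S813
G01 X74.85 Y10.67 F1237
G01 X72.83 Y38.14
G01 X97.63 Y26.15
M5
G0 X12.65 Y24.27
M4 S813
G01 X50.04 Y34.36 F1237
M5
G0 X82.70 Y18.43
M4 S813
G01 X146.39 Y76.30 F1237
G01 X92.94 Y74.25
G01 X82.70 Y18.43
M5
G0 X92.33 Y143.19
M4 S813
G01 X85.29 Y151.43 F1237
G01 X80.99 Y148.57
G01 X80.49 Y138.58
G01 X84.84 Y125.43
G01 X95.08 Y113.09
M5

viewBox `0 0 179.20 177.48` with mm width/height → 1 unit = 1 mm. Flip: y_m = 177.48 − y_svg.

**Shape 1** — `<path>` quadratic bezier, stroke `#ff0000` → cut (S813, F1237). Control points (SVG): P0=(131.58,57.84), P1=(53.68,86.00), P2=(34.92,50.22); sampled at t=k/5. Machine vertices: (131.58,119.64) → (102.79,110.93) → (78.72,107.34) → (59.39,108.87) → (44.79,115.51) → (34.92,127.26). Open path.

**Shape 2** — `<path>` regular polygon, stroke `#ff0000` → cut (S813, F1237). Machine vertices: (52.77,59.29) → (39.67,44.72) → (20.12,45.88) → (8.84,61.89) → (14.32,80.69) → (32.43,88.13) → (49.55,78.61) → (52.77,59.29). Closed: final G1 returns to the first vertex.

**Shape 3** — `<polygon>` regular polygon, stroke `#ff0000` → cut (S813, F1237). Machine vertices: (97.63,26.15) → (74.85,10.67) → (72.83,38.14) → (97.63,26.15). Closed: final G1 returns to the first vertex.

**Shape 4** — `<line>` line segment, stroke `#ff0000` → cut (S813, F1237). Machine vertices: (12.65,24.27) → (50.04,34.36). Open path.

**Shape 5** — `<path>` closed polygon, stroke `#ff0000` → cut (S813, F1237). Machine vertices: (82.70,18.43) → (146.39,76.30) → (92.94,74.25) → (82.70,18.43). Closed: final G1 returns to the first vertex.

**Shape 6** — `<path>` cubic bezier, stroke `#ff0000` → cut (S813, F1237). Control points (SVG): P0=(92.33,34.29), P1=(78.88,9.11), P2=(72.52,46.70), P3=(95.08,64.39); sampled at t=k/5. Machine vertices: (92.33,143.19) → (85.29,151.43) → (80.99,148.57) → (80.49,138.58) → (84.84,125.43) → (95.08,113.09). Open path.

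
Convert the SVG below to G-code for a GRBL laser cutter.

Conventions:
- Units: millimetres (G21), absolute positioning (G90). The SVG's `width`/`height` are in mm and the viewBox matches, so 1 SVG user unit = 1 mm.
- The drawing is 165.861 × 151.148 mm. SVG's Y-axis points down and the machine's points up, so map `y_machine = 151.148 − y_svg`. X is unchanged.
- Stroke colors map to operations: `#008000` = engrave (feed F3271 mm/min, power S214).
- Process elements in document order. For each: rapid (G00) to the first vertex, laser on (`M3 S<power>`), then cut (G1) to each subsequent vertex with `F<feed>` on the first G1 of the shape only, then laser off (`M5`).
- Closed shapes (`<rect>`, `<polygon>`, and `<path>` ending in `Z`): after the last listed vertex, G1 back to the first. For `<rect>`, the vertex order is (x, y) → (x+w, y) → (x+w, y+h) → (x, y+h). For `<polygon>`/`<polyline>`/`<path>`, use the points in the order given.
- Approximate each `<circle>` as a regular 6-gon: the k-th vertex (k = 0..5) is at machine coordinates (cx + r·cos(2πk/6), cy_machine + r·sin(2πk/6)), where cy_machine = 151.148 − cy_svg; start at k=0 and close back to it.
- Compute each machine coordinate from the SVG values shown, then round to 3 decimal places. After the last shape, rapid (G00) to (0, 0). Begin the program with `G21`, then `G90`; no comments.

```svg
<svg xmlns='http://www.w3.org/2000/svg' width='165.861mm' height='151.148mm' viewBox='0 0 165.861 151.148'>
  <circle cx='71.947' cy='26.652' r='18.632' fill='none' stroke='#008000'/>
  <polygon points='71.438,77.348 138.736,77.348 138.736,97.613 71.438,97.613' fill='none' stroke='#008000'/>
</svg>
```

G21
G90
G00 X90.579 Y124.496
M3 S214
G1 X81.263 Y140.632 F3271
G1 X62.631 Y140.632
G1 X53.315 Y124.496
G1 X62.631 Y108.360
G1 X81.263 Y108.360
G1 X90.579 Y124.496
M5
G00 X71.438 Y73.800
M3 S214
G1 X138.736 Y73.800 F3271
G1 X138.736 Y53.535
G1 X71.438 Y53.535
G1 X71.438 Y73.800
M5
G00 X0.000 Y0.000

Since the viewBox matches the mm dimensions, user units are millimetres directly. The only transform is the Y-flip y_m = 151.148 − y_svg.

Shape 1 is a circle drawn with `<circle>`. Its stroke #008000 means engrave at S214, F3271. After flipping Y the toolpath is (90.579,124.496) → (81.263,140.632) → (62.631,140.632) → (53.315,124.496) → (62.631,108.360) → (81.263,108.360) → (90.579,124.496), returning to the start.

Shape 2 is a rectangle drawn with `<polygon>`. Its stroke #008000 means engrave at S214, F3271. After flipping Y the toolpath is (71.438,73.800) → (138.736,73.800) → (138.736,53.535) → (71.438,53.535) → (71.438,73.800), returning to the start.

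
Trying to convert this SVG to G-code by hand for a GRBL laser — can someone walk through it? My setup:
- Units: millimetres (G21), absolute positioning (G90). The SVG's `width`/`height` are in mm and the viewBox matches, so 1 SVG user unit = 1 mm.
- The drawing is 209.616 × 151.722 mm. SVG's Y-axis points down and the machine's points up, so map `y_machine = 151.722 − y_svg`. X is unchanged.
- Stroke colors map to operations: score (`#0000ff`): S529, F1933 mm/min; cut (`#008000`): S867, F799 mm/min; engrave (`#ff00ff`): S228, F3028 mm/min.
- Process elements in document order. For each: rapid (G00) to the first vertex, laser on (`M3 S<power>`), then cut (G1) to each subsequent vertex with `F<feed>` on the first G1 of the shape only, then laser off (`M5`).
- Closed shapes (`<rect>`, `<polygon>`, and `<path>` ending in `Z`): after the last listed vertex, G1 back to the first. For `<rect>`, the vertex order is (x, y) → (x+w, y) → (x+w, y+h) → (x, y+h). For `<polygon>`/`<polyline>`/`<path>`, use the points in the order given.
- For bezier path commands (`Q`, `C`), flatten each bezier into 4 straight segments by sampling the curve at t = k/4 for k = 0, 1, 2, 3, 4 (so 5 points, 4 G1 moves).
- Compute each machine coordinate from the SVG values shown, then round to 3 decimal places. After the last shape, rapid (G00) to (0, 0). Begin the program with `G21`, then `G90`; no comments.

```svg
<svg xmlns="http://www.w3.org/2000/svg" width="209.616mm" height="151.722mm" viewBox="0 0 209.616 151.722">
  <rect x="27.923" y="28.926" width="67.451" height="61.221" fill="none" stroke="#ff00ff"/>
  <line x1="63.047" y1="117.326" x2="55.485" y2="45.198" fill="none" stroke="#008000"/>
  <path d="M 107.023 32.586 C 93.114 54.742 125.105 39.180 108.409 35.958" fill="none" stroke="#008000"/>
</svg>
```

1 u = 1 mm; y_m = 151.722 − y.

[1] `<rect>` rectangle, #ff00ff→engrave S228 F3028: (27.923,122.796) → (95.374,122.796) → (95.374,61.575) → (27.923,61.575) → (27.923,122.796) (closed)

[2] `<line>` line segment, #008000→cut S867 F799: (63.047,34.396) → (55.485,106.524)

[3] `<path>` cubic bezier, #008000→cut S867 F799: (107.023,119.136) → (103.720,108.809) → (108.761,107.933) → (113.280,111.816) → (108.409,115.764)

G21
G90
G00 X27.923 Y122.796
M3 S228
G1 X95.374 Y122.796 F3028
G1 X95.374 Y61.575
G1 X27.923 Y61.575
G1 X27.923 Y122.796
M5
G00 X63.047 Y34.396
M3 S867
G1 X55.485 Y106.524 F799
M5
G00 X107.023 Y119.136
M3 S867
G1 X103.720 Y108.809 F799
G1 X108.761 Y107.933
G1 X113.280 Y111.816
G1 X108.409 Y115.764
M5
G00 X0.000 Y0.000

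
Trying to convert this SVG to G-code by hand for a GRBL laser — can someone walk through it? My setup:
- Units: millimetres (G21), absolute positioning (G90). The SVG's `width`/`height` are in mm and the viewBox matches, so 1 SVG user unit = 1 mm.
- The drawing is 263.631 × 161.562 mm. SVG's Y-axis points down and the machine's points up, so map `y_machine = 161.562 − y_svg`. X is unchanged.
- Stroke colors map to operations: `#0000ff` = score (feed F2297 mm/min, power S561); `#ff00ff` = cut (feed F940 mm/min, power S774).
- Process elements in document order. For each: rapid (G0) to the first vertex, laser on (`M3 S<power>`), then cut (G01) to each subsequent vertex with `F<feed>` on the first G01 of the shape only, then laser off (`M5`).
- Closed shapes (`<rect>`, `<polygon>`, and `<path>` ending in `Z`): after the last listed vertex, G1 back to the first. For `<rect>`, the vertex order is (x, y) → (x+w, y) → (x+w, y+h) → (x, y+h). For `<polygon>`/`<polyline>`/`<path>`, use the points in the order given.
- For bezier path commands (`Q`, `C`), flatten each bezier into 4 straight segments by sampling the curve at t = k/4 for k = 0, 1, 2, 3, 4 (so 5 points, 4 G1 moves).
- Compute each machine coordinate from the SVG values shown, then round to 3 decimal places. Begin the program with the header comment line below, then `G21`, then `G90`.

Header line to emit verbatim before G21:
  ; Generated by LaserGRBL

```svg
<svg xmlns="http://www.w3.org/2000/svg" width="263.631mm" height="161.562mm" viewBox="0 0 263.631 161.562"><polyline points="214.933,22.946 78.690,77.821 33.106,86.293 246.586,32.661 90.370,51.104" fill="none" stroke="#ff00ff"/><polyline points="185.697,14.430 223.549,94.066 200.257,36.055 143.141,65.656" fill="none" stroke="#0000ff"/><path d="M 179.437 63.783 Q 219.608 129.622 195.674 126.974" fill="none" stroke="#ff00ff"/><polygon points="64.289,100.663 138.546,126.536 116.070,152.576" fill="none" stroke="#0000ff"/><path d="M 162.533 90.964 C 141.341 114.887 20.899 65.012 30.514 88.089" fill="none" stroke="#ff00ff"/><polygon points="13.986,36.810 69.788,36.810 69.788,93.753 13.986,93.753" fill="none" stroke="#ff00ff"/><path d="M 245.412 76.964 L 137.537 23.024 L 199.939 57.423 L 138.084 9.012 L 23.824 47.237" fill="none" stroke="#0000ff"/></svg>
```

; Generated by LaserGRBL
G21
G90
G0 X214.933 Y138.616
M3 S774
G01 X78.690 Y83.741 F940
G01 X33.106 Y75.269
G01 X246.586 Y128.901
G01 X90.370 Y110.458
M5
G0 X185.697 Y147.132
M3 S561
G01 X223.549 Y67.496 F2297
G01 X200.257 Y125.507
G01 X143.141 Y95.906
M5
G0 X179.437 Y97.779
M3 S774
G01 X195.516 Y69.140 F940
G01 X203.582 Y49.062
G01 X203.634 Y37.544
G01 X195.674 Y34.588
M5
G0 X64.289 Y60.899
M3 S561
G01 X138.546 Y35.026 F2297
G01 X116.070 Y8.986
G01 X64.289 Y60.899
M5
G0 X162.533 Y70.598
M3 S774
G01 X131.613 Y64.200 F940
G01 X84.971 Y71.718
G01 X44.106 Y79.395
G01 X30.514 Y73.473
M5
G0 X13.986 Y124.752
M3 S774
G01 X69.788 Y124.752 F940
G01 X69.788 Y67.809
G01 X13.986 Y67.809
G01 X13.986 Y124.752
M5
G0 X245.412 Y84.598
M3 S561
G01 X137.537 Y138.538 F2297
G01 X199.939 Y104.139
G01 X138.084 Y152.550
G01 X23.824 Y114.325
M5

Since the viewBox matches the mm dimensions, user units are millimetres directly. The only transform is the Y-flip y_m = 161.562 − y_svg.

Shape 1 is a open polyline drawn with `<polyline>`. Its stroke #ff00ff means cut at S774, F940. After flipping Y the toolpath is (214.933,138.616) → (78.690,83.741) → (33.106,75.269) → (246.586,128.901) → (90.370,110.458).

Shape 2 is a open polyline drawn with `<polyline>`. Its stroke #0000ff means score at S561, F2297. After flipping Y the toolpath is (185.697,147.132) → (223.549,67.496) → (200.257,125.507) → (143.141,95.906).

Shape 3 is a quadratic bezier drawn with `<path>`. Its stroke #ff00ff means cut at S774, F940. After flipping Y the toolpath is (179.437,97.779) → (195.516,69.140) → (203.582,49.062) → (203.634,37.544) → (195.674,34.588).

Shape 4 is a closed polygon drawn with `<polygon>`. Its stroke #0000ff means score at S561, F2297. After flipping Y the toolpath is (64.289,60.899) → (138.546,35.026) → (116.070,8.986) → (64.289,60.899), returning to the start.

Shape 5 is a cubic bezier drawn with `<path>`. Its stroke #ff00ff means cut at S774, F940. After flipping Y the toolpath is (162.533,70.598) → (131.613,64.200) → (84.971,71.718) → (44.106,79.395) → (30.514,73.473).

Shape 6 is a rectangle drawn with `<polygon>`. Its stroke #ff00ff means cut at S774, F940. After flipping Y the toolpath is (13.986,124.752) → (69.788,124.752) → (69.788,67.809) → (13.986,67.809) → (13.986,124.752), returning to the start.

Shape 7 is a open polyline drawn with `<path>`. Its stroke #0000ff means score at S561, F2297. After flipping Y the toolpath is (245.412,84.598) → (137.537,138.538) → (199.939,104.139) → (138.084,152.550) → (23.824,114.325).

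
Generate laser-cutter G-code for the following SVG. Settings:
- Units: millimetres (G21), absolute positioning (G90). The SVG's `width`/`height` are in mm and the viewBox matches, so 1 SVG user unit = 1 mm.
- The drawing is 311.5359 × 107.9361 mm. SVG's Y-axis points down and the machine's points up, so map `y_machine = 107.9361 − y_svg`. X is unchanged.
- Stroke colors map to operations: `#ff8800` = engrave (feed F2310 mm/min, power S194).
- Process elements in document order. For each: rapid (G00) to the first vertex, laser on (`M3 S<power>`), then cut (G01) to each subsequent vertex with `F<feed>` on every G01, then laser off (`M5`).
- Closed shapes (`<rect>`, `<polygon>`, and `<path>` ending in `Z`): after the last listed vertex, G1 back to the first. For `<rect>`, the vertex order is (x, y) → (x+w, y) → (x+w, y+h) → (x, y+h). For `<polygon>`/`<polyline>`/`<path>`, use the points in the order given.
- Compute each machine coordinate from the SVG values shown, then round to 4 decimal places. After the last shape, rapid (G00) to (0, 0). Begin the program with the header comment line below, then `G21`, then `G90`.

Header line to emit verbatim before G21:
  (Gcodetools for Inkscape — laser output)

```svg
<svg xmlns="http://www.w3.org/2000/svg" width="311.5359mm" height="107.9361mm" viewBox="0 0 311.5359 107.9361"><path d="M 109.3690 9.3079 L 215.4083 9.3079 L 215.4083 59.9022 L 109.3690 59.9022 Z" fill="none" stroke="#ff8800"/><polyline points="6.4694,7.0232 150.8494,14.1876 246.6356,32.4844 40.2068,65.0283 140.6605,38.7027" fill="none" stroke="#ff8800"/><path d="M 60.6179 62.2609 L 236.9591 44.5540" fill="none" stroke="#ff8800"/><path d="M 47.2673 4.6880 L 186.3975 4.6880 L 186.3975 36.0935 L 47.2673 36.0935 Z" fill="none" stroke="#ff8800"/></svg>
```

Since the viewBox matches the mm dimensions, user units are millimetres directly. The only transform is the Y-flip y_m = 107.9361 − y_svg.

Shape 1 is a rectangle drawn with `<path>`. Its stroke #ff8800 means engrave at S194, F2310. After flipping Y the toolpath is (109.3690,98.6282) → (215.4083,98.6282) → (215.4083,48.0339) → (109.3690,48.0339) → (109.3690,98.6282), returning to the start.

Shape 2 is a open polyline drawn with `<polyline>`. Its stroke #ff8800 means engrave at S194, F2310. After flipping Y the toolpath is (6.4694,100.9129) → (150.8494,93.7485) → (246.6356,75.4517) → (40.2068,42.9078) → (140.6605,69.2334).

Shape 3 is a line segment drawn with `<path>`. Its stroke #ff8800 means engrave at S194, F2310. After flipping Y the toolpath is (60.6179,45.6752) → (236.9591,63.3821).

Shape 4 is a rectangle drawn with `<path>`. Its stroke #ff8800 means engrave at S194, F2310. After flipping Y the toolpath is (47.2673,103.2481) → (186.3975,103.2481) → (186.3975,71.8426) → (47.2673,71.8426) → (47.2673,103.2481), returning to the start.

(Gcodetools for Inkscape — laser output)
G21
G90
G00 X109.3690 Y98.6282
M3 S194
G01 X215.4083 Y98.6282 F2310
G01 X215.4083 Y48.0339 F2310
G01 X109.3690 Y48.0339 F2310
G01 X109.3690 Y98.6282 F2310
M5
G00 X6.4694 Y100.9129
M3 S194
G01 X150.8494 Y93.7485 F2310
G01 X246.6356 Y75.4517 F2310
G01 X40.2068 Y42.9078 F2310
G01 X140.6605 Y69.2334 F2310
M5
G00 X60.6179 Y45.6752
M3 S194
G01 X236.9591 Y63.3821 F2310
M5
G00 X47.2673 Y103.2481
M3 S194
G01 X186.3975 Y103.2481 F2310
G01 X186.3975 Y71.8426 F2310
G01 X47.2673 Y71.8426 F2310
G01 X47.2673 Y103.2481 F2310
M5
G00 X0.0000 Y0.0000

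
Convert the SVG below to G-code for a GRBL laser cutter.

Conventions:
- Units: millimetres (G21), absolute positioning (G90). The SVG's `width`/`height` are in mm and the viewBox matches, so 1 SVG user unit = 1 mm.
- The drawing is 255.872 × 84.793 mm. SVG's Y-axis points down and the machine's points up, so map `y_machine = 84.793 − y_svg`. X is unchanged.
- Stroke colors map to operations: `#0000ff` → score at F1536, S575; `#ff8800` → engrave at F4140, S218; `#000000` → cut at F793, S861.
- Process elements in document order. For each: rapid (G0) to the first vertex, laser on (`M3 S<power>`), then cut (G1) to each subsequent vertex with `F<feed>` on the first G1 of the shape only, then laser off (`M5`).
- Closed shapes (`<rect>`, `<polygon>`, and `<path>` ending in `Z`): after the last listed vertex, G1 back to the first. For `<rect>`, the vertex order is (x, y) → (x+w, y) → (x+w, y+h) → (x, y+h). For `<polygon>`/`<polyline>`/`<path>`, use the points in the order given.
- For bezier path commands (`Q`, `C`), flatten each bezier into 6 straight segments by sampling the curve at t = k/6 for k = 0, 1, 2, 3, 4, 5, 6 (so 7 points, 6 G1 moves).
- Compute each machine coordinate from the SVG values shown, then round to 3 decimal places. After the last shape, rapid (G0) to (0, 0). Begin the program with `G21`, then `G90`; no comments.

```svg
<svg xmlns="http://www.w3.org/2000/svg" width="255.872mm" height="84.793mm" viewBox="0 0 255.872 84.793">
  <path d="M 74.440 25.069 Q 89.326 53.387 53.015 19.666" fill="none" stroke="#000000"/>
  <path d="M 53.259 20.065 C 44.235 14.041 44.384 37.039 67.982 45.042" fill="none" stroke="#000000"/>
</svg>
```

Since the viewBox matches the mm dimensions, user units are millimetres directly. The only transform is the Y-flip y_m = 84.793 − y_svg.

Shape 1 is a quadratic bezier drawn with `<path>`. Its stroke #000000 means cut at S861, F793. After flipping Y the toolpath is (74.440,59.724) → (77.980,52.008) → (78.675,47.739) → (76.527,46.916) → (71.534,49.540) → (63.697,55.610) → (53.015,65.127).

Shape 2 is a cubic bezier drawn with `<path>`. Its stroke #000000 means cut at S861, F793. After flipping Y the toolpath is (53.259,64.728) → (49.578,65.525) → (47.821,62.708) → (48.387,57.500) → (51.672,51.122) → (58.071,44.798) → (67.982,39.751).

G21
G90
G0 X74.440 Y59.724
M3 S861
G1 X77.980 Y52.008 F793
G1 X78.675 Y47.739
G1 X76.527 Y46.916
G1 X71.534 Y49.540
G1 X63.697 Y55.610
G1 X53.015 Y65.127
M5
G0 X53.259 Y64.728
M3 S861
G1 X49.578 Y65.525 F793
G1 X47.821 Y62.708
G1 X48.387 Y57.500
G1 X51.672 Y51.122
G1 X58.071 Y44.798
G1 X67.982 Y39.751
M5
G0 X0.000 Y0.000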